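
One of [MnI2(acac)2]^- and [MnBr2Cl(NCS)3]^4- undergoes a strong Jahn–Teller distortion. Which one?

[MnI2(acac)2]^-

[MnI2(acac)2]^-: Each iodide is −1; each acetylacetonate is −1; balancing the −1 overall charge requires Mn(III). Group 7 minus oxidation state 3 gives a d⁴ configuration. Acetylacetonate and iodide are weak-field ligands for a first-row metal, so the complex is high-spin. The t₂g³e_g¹ (high-spin) configuration has an unevenly filled e_g set; the Jahn–Teller theorem predicts a tetragonal distortion (typically axial elongation) to lift the degeneracy.
[MnBr2Cl(NCS)3]^4-: Each bromide is −1; each chloride is −1; each isothiocyanate is −1; balancing the −4 overall charge requires Mn(II). Group 7 minus oxidation state 2 gives a d⁵ configuration. Bromide, chloride, and isothiocyanate are weak-field ligands for a first-row metal, so the complex is high-spin. The d⁵ configuration leaves the e_g set evenly filled (or empty) — no strong Jahn–Teller driving force.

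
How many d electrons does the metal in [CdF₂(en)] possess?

d¹⁰

Summing ligand charges against the 0 overall charge gives an oxidation state of +2 for cadmium.
Cd sits in group 12, so the d-electron count is 12 − 2 = 10.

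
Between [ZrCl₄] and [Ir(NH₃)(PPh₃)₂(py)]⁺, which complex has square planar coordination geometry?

[Ir(NH₃)(PPh₃)₂(py)]⁺

For [ZrCl₄]: Each chloride is −1; balancing the 0 overall charge requires Zr(IV). Zirconium is a group-4 element; Zr(IV) is therefore d⁰. A d⁰ ion has no crystal-field stabilisation preference between square planar and tetrahedral, so four ligands adopt the sterically favoured tetrahedral geometry. → tetrahedral.
For [Ir(NH₃)(PPh₃)₂(py)]⁺: Ligand charges: ammonia is neutral; triphenylphosphine is neutral; pyridine is neutral. With an overall charge of +1 the iridium centre must be in the +1 oxidation state. Iridium is a group-9 element; Ir(I) is therefore d⁸. A 5d d⁸ ion has a large crystal-field splitting; square planar leaves the high-energy d_{x²−y²} orbital empty and maximises CFSE. → square planar.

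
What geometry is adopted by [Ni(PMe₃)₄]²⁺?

Trimethylphosphine is neutral; balancing the +2 overall charge requires Ni(II).
Group 10 minus oxidation state 2 gives a d⁸ configuration.
With 4 monodentate ligands the coordination number is 4.
Trimethylphosphine is a strong-field ligand (high in the spectrochemical series).
A 3d d⁸ ion with strong-field ligands gains enough CFSE to favour square planar over tetrahedral.

square planar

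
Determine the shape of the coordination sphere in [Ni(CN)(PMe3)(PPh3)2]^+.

Each cyanide is −1; trimethylphosphine is neutral; triphenylphosphine is neutral; balancing the +1 overall charge requires Ni(II).
Ni sits in group 10, so the d-electron count is 10 − 2 = 8.
Coordination number: 4.
Cyanide, trimethylphosphine, and triphenylphosphine are strong-field ligands (high in the spectrochemical series).
A 3d d⁸ ion with strong-field ligands gains enough CFSE to favour square planar over tetrahedral.

square planar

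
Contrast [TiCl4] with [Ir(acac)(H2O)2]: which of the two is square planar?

For [TiCl4]: Ligand charges: each chloride is −1. With an overall charge of 0 the titanium centre must be in the +4 oxidation state. Titanium is a group-4 element; Ti(IV) is therefore d⁰. A d⁰ ion has no crystal-field stabilisation preference between square planar and tetrahedral, so four ligands adopt the sterically favoured tetrahedral geometry. → tetrahedral.
For [Ir(acac)(H2O)2]: Ligand charges: each acetylacetonate is −1; water is neutral. With an overall charge of 0 the iridium centre must be in the +1 oxidation state. Group 9 minus oxidation state 1 gives a d⁸ configuration. A 5d d⁸ ion has a large crystal-field splitting; square planar leaves the high-energy d_{x²−y²} orbital empty and maximises CFSE. → square planar.

[Ir(acac)(H2O)2]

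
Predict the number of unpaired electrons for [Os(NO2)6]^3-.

1 unpaired electron

Ligand charges: each nitro (N-bound nitrite) is −1. With an overall charge of −3 the osmium centre must be in the +3 oxidation state.
Os sits in group 8, so the d-electron count is 8 − 3 = 5.
The spin state decides the count: a 5d ion has a large Δₒ and is invariably low-spin.
An octahedral low-spin d⁵ ion is t₂g⁵e_g⁰, giving 1 unpaired electron.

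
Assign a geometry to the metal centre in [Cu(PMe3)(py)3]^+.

Trimethylphosphine is neutral; pyridine is neutral; balancing the +1 overall charge requires Cu(I).
Copper is a group-11 element; Cu(I) is therefore d¹⁰.
With 4 monodentate ligands the coordination number is 4.
A d¹⁰ ion has no crystal-field stabilisation preference between square planar and tetrahedral, so four ligands adopt the sterically favoured tetrahedral geometry.

tetrahedral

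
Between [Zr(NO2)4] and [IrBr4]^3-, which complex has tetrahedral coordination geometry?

For [Zr(NO2)4]: Each nitro (N-bound nitrite) is −1; balancing the 0 overall charge requires Zr(IV). Group 4 minus oxidation state 4 gives a d⁰ configuration. A d⁰ ion has no crystal-field stabilisation preference between square planar and tetrahedral, so four ligands adopt the sterically favoured tetrahedral geometry. → tetrahedral.
For [IrBr4]^3-: Ligand charges: each bromide is −1. With an overall charge of −3 the iridium centre must be in the +1 oxidation state. Ir sits in group 9, so the d-electron count is 9 − 1 = 8. A 5d d⁸ ion has a large crystal-field splitting; square planar leaves the high-energy d_{x²−y²} orbital empty and maximises CFSE. → square planar.

[Zr(NO2)4]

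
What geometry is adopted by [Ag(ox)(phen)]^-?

tetrahedral

Ligand charges: each oxalate is −2; 1,10-phenanthroline is neutral. With an overall charge of −1 the silver centre must be in the +1 oxidation state.
Group 11 minus oxidation state 1 gives a d¹⁰ configuration.
Counting donor atoms: 1×oxalate (bidentate) → 2 donors; 1×1,10-phenanthroline (bidentate) → 2 donors. Coordination number = 4.
A d¹⁰ ion has no crystal-field stabilisation preference between square planar and tetrahedral, so four ligands adopt the sterically favoured tetrahedral geometry.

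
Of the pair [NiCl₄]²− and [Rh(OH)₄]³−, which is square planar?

[Rh(OH)₄]³−

For [NiCl₄]²−: Ligand charges: each chloride is −1. With an overall charge of −2 the nickel centre must be in the +2 oxidation state. Ni sits in group 10, so the d-electron count is 10 − 2 = 8. Chloride is a weak-field ligand. With weak-field ligands the CFSE gain from square planar is small, so a 3d d⁸ ion takes the sterically preferred tetrahedral geometry. → tetrahedral.
For [Rh(OH)₄]³−: Summing ligand charges against the −3 overall charge gives an oxidation state of +1 for rhodium. Rhodium is a group-9 element; Rh(I) is therefore d⁸. A 4d d⁸ ion has a large crystal-field splitting; square planar leaves the high-energy d_{x²−y²} orbital empty and maximises CFSE. → square planar.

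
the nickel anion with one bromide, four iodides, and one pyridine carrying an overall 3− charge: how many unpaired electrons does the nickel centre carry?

2

Ligand charges: each bromide is −1; each iodide is −1; pyridine is neutral. With an overall charge of −3 the nickel centre must be in the +2 oxidation state.
Nickel is a group-10 element; Ni(II) is therefore d⁸.
In an octahedral field the d⁸ configuration is t₂g⁶e_g² (only one arrangement possible), giving 2 unpaired electrons.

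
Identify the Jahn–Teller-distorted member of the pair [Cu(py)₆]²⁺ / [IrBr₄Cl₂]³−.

[Cu(py)₆]²⁺: Ligand charges: pyridine is neutral. With an overall charge of +2 the copper centre must be in the +2 oxidation state. Copper is a group-11 element; Cu(II) is therefore d⁹. The t₂g⁶e_g³ configuration has an unevenly filled e_g set; the Jahn–Teller theorem predicts a tetragonal distortion (typically axial elongation) to lift the degeneracy.
[IrBr₄Cl₂]³−: Each bromide is −1; each chloride is −1; balancing the −3 overall charge requires Ir(III). Ir sits in group 9, so the d-electron count is 9 − 3 = 6. A 5d ion has a large Δₒ and is invariably low-spin. The d⁶ configuration leaves the e_g set evenly filled (or empty) — no strong Jahn–Teller driving force.

[Cu(py)₆]²⁺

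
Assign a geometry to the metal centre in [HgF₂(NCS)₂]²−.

Each fluoride is −1; each isothiocyanate is −1; balancing the −2 overall charge requires Hg(II).
Mercury is a group-12 element; Hg(II) is therefore d¹⁰.
Coordination number: 4.
A d¹⁰ ion has no crystal-field stabilisation preference between square planar and tetrahedral, so four ligands adopt the sterically favoured tetrahedral geometry.

tetrahedral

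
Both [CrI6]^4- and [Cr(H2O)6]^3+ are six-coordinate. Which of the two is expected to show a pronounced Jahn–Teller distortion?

[CrI6]^4-: Each iodide is −1; balancing the −4 overall charge requires Cr(II). Chromium is a group-6 element; Cr(II) is therefore d⁴. Iodide is a weak-field ligand for a first-row metal, so the complex is high-spin. The t₂g³e_g¹ (high-spin) configuration has an unevenly filled e_g set; the Jahn–Teller theorem predicts a tetragonal distortion (typically axial elongation) to lift the degeneracy.
[Cr(H2O)6]^3+: Ligand charges: water is neutral. With an overall charge of +3 the chromium centre must be in the +3 oxidation state. Group 6 minus oxidation state 3 gives a d³ configuration. The d³ configuration leaves the e_g set evenly filled (or empty) — no strong Jahn–Teller driving force.

[CrI6]^4-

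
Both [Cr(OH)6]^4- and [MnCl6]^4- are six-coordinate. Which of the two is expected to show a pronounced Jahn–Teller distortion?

[Cr(OH)6]^4-: Each hydroxide is −1; balancing the −4 overall charge requires Cr(II). Cr sits in group 6, so the d-electron count is 6 − 2 = 4. Hydroxide is a weak-field ligand for a first-row metal, so the complex is high-spin. The t₂g³e_g¹ (high-spin) configuration has an unevenly filled e_g set; the Jahn–Teller theorem predicts a tetragonal distortion (typically axial elongation) to lift the degeneracy.
[MnCl6]^4-: Summing ligand charges against the −4 overall charge gives an oxidation state of +2 for manganese. Manganese is a group-7 element; Mn(II) is therefore d⁵. Chloride is a weak-field ligand for a first-row metal, so the complex is high-spin. The d⁵ configuration leaves the e_g set evenly filled (or empty) — no strong Jahn–Teller driving force.

[Cr(OH)6]^4-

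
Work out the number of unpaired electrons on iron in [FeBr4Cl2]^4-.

Ligand charges: each bromide is −1; each chloride is −1. With an overall charge of −4 the iron centre must be in the +2 oxidation state.
Iron is a group-8 element; Fe(II) is therefore d⁶.
The spin state decides the count: Bromide and chloride are weak-field ligands for a first-row metal, so the complex is high-spin.
An octahedral high-spin d⁶ ion is t₂g⁴e_g², giving 4 unpaired electrons.

4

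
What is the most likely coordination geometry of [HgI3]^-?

Each iodide is −1; balancing the −1 overall charge requires Hg(II).
Group 12 minus oxidation state 2 gives a d¹⁰ configuration.
With 3 monodentate ligands the coordination number is 3.
Three ligands around a d¹⁰ centre minimise repulsion in a trigonal-planar arrangement.

trigonal planar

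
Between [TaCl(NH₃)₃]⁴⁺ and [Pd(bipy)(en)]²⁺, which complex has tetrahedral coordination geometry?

For [TaCl(NH₃)₃]⁴⁺: Each chloride is −1; ammonia is neutral; balancing the +4 overall charge requires Ta(V). Ta sits in group 5, so the d-electron count is 5 − 5 = 0. A d⁰ ion has no crystal-field stabilisation preference between square planar and tetrahedral, so four ligands adopt the sterically favoured tetrahedral geometry. → tetrahedral.
For [Pd(bipy)(en)]²⁺: 2,2′-bipyridine is neutral; ethylenediamine is neutral; balancing the +2 overall charge requires Pd(II). Group 10 minus oxidation state 2 gives a d⁸ configuration. A 4d d⁸ ion has a large crystal-field splitting; square planar leaves the high-energy d_{x²−y²} orbital empty and maximises CFSE. → square planar.

[TaCl(NH₃)₃]⁴⁺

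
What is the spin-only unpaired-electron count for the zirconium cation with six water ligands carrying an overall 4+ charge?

0

Summing ligand charges against the +4 overall charge gives an oxidation state of +4 for zirconium.
Zirconium is a group-4 element; Zr(IV) is therefore d⁰.
In an octahedral field the d⁰ configuration is t₂g⁰e_g⁰, giving 0 unpaired electrons.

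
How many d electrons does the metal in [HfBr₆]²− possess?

d⁰

Ligand charges: each bromide is −1. With an overall charge of −2 the hafnium centre must be in the +4 oxidation state.
Hafnium is a group-4 element; Hf(IV) is therefore d⁰.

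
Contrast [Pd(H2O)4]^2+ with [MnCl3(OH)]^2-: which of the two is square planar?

For [Pd(H2O)4]^2+: Water is neutral; balancing the +2 overall charge requires Pd(II). Group 10 minus oxidation state 2 gives a d⁸ configuration. A 4d d⁸ ion has a large crystal-field splitting; square planar leaves the high-energy d_{x²−y²} orbital empty and maximises CFSE. → square planar.
For [MnCl3(OH)]^2-: Each chloride is −1; each hydroxide is −1; balancing the −2 overall charge requires Mn(II). Manganese is a group-7 element; Mn(II) is therefore d⁵. A high-spin d⁵ ion has zero CFSE in either geometry, so four ligands adopt the sterically favoured tetrahedral geometry. → tetrahedral.

[Pd(H2O)4]^2+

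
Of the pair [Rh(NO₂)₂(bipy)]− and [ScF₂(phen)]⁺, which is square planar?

[Rh(NO₂)₂(bipy)]−

For [Rh(NO₂)₂(bipy)]−: Summing ligand charges against the −1 overall charge gives an oxidation state of +1 for rhodium. Rh sits in group 9, so the d-electron count is 9 − 1 = 8. A 4d d⁸ ion has a large crystal-field splitting; square planar leaves the high-energy d_{x²−y²} orbital empty and maximises CFSE. → square planar.
For [ScF₂(phen)]⁺: Summing ligand charges against the +1 overall charge gives an oxidation state of +3 for scandium. Scandium is a group-3 element; Sc(III) is therefore d⁰. A d⁰ ion has no crystal-field stabilisation preference between square planar and tetrahedral, so four ligands adopt the sterically favoured tetrahedral geometry. → tetrahedral.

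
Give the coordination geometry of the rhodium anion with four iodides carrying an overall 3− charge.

Summing ligand charges against the −3 overall charge gives an oxidation state of +1 for rhodium.
Group 9 minus oxidation state 1 gives a d⁸ configuration.
With 4 monodentate ligands the coordination number is 4.
A 4d d⁸ ion has a large crystal-field splitting; square planar leaves the high-energy d_{x²−y²} orbital empty and maximises CFSE.

square planar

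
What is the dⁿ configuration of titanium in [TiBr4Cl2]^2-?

d0

Each bromide is −1; each chloride is −1; balancing the −2 overall charge requires Ti(IV).
Ti sits in group 4, so the d-electron count is 4 − 4 = 0.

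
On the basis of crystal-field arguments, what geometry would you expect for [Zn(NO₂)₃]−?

Summing ligand charges against the −1 overall charge gives an oxidation state of +2 for zinc.
Zinc is a group-12 element; Zn(II) is therefore d¹⁰.
With 3 monodentate ligands the coordination number is 3.
Three ligands around a d¹⁰ centre minimise repulsion in a trigonal-planar arrangement.

trigonal planar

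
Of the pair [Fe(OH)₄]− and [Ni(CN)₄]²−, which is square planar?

[Ni(CN)₄]²−

For [Fe(OH)₄]−: Each hydroxide is −1; balancing the −1 overall charge requires Fe(III). Fe sits in group 8, so the d-electron count is 8 − 3 = 5. A high-spin d⁵ ion has zero CFSE in either geometry, so four ligands adopt the sterically favoured tetrahedral geometry. → tetrahedral.
For [Ni(CN)₄]²−: Ligand charges: each cyanide is −1. With an overall charge of −2 the nickel centre must be in the +2 oxidation state. Group 10 minus oxidation state 2 gives a d⁸ configuration. Cyanide is a strong-field ligand (high in the spectrochemical series). A 3d d⁸ ion with strong-field ligands gains enough CFSE to favour square planar over tetrahedral. → square planar.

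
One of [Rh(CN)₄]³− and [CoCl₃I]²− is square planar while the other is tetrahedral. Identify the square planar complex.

[Rh(CN)₄]³−

For [Rh(CN)₄]³−: Each cyanide is −1; balancing the −3 overall charge requires Rh(I). Rhodium is a group-9 element; Rh(I) is therefore d⁸. A 4d d⁸ ion has a large crystal-field splitting; square planar leaves the high-energy d_{x²−y²} orbital empty and maximises CFSE. → square planar.
For [CoCl₃I]²−: Summing ligand charges against the −2 overall charge gives an oxidation state of +2 for cobalt. Cobalt is a group-9 element; Co(II) is therefore d⁷. For a high-spin 3d d⁷ ion with weak-field ligands the small Δₜ gives little square-planar CFSE advantage, so four ligands adopt the sterically favoured tetrahedral geometry. → tetrahedral.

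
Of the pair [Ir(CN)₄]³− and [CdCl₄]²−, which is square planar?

For [Ir(CN)₄]³−: Summing ligand charges against the −3 overall charge gives an oxidation state of +1 for iridium. Iridium is a group-9 element; Ir(I) is therefore d⁸. A 5d d⁸ ion has a large crystal-field splitting; square planar leaves the high-energy d_{x²−y²} orbital empty and maximises CFSE. → square planar.
For [CdCl₄]²−: Ligand charges: each chloride is −1. With an overall charge of −2 the cadmium centre must be in the +2 oxidation state. Cd sits in group 12, so the d-electron count is 12 − 2 = 10. A d¹⁰ ion has no crystal-field stabilisation preference between square planar and tetrahedral, so four ligands adopt the sterically favoured tetrahedral geometry. → tetrahedral.

[Ir(CN)₄]³−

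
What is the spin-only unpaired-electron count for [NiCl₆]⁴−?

Summing ligand charges against the −4 overall charge gives an oxidation state of +2 for nickel.
Nickel is a group-10 element; Ni(II) is therefore d⁸.
In an octahedral field the d⁸ configuration is t₂g⁶e_g² (only one arrangement possible), giving 2 unpaired electrons.

2 unpaired electrons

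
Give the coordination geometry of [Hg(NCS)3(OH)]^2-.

Each isothiocyanate is −1; each hydroxide is −1; balancing the −2 overall charge requires Hg(II).
Group 12 minus oxidation state 2 gives a d¹⁰ configuration.
Coordination number: 4.
A d¹⁰ ion has no crystal-field stabilisation preference between square planar and tetrahedral, so four ligands adopt the sterically favoured tetrahedral geometry.

tetrahedral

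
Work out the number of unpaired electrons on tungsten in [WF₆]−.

1 unpaired electron

Each fluoride is −1; balancing the −1 overall charge requires W(V).
W sits in group 6, so the d-electron count is 6 − 5 = 1.
In an octahedral field the d¹ configuration is t₂g¹e_g⁰ (only one arrangement possible), giving 1 unpaired electron.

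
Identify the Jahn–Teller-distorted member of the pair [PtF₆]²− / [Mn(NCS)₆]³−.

[Mn(NCS)₆]³−

[PtF₆]²−: Summing ligand charges against the −2 overall charge gives an oxidation state of +4 for platinum. Group 10 minus oxidation state 4 gives a d⁶ configuration. A 5d ion has a large Δₒ and is invariably low-spin. The d⁶ configuration leaves the e_g set evenly filled (or empty) — no strong Jahn–Teller driving force.
[Mn(NCS)₆]³−: Summing ligand charges against the −3 overall charge gives an oxidation state of +3 for manganese. Mn sits in group 7, so the d-electron count is 7 − 3 = 4. Isothiocyanate is a weak-field ligand for a first-row metal, so the complex is high-spin. The t₂g³e_g¹ (high-spin) configuration has an unevenly filled e_g set; the Jahn–Teller theorem predicts a tetragonal distortion (typically axial elongation) to lift the degeneracy.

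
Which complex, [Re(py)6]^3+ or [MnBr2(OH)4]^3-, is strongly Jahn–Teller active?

[MnBr2(OH)4]^3-

[Re(py)6]^3+: Summing ligand charges against the +3 overall charge gives an oxidation state of +3 for rhenium. Re sits in group 7, so the d-electron count is 7 − 3 = 4. A 5d ion has a large Δₒ and is invariably low-spin. The d⁴ configuration leaves the e_g set evenly filled (or empty) — no strong Jahn–Teller driving force.
[MnBr2(OH)4]^3-: Each bromide is −1; each hydroxide is −1; balancing the −3 overall charge requires Mn(III). Manganese is a group-7 element; Mn(III) is therefore d⁴. Bromide and hydroxide are weak-field ligands for a first-row metal, so the complex is high-spin. The t₂g³e_g¹ (high-spin) configuration has an unevenly filled e_g set; the Jahn–Teller theorem predicts a tetragonal distortion (typically axial elongation) to lift the degeneracy.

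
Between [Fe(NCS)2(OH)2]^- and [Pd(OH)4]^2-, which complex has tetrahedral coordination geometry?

For [Fe(NCS)2(OH)2]^-: Summing ligand charges against the −1 overall charge gives an oxidation state of +3 for iron. Iron is a group-8 element; Fe(III) is therefore d⁵. A high-spin d⁵ ion has zero CFSE in either geometry, so four ligands adopt the sterically favoured tetrahedral geometry. → tetrahedral.
For [Pd(OH)4]^2-: Ligand charges: each hydroxide is −1. With an overall charge of −2 the palladium centre must be in the +2 oxidation state. Pd sits in group 10, so the d-electron count is 10 − 2 = 8. A 4d d⁸ ion has a large crystal-field splitting; square planar leaves the high-energy d_{x²−y²} orbital empty and maximises CFSE. → square planar.

[Fe(NCS)2(OH)2]^-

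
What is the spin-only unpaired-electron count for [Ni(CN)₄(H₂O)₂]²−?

Each cyanide is −1; water is neutral; balancing the −2 overall charge requires Ni(II).
Nickel is a group-10 element; Ni(II) is therefore d⁸.
In an octahedral field the d⁸ configuration is t₂g⁶e_g² (only one arrangement possible), giving 2 unpaired electrons.

2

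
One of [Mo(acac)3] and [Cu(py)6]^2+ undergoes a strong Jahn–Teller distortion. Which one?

[Cu(py)6]^2+

[Mo(acac)3]: Summing ligand charges against the 0 overall charge gives an oxidation state of +3 for molybdenum. Mo sits in group 6, so the d-electron count is 6 − 3 = 3. The d³ configuration leaves the e_g set evenly filled (or empty) — no strong Jahn–Teller driving force.
[Cu(py)6]^2+: Pyridine is neutral; balancing the +2 overall charge requires Cu(II). Group 11 minus oxidation state 2 gives a d⁹ configuration. The t₂g⁶e_g³ configuration has an unevenly filled e_g set; the Jahn–Teller theorem predicts a tetragonal distortion (typically axial elongation) to lift the degeneracy.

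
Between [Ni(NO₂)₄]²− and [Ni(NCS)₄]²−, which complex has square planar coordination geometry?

For [Ni(NO₂)₄]²−: Ligand charges: each nitro (N-bound nitrite) is −1. With an overall charge of −2 the nickel centre must be in the +2 oxidation state. Group 10 minus oxidation state 2 gives a d⁸ configuration. Nitro (N-bound nitrite) is a strong-field ligand (high in the spectrochemical series). A 3d d⁸ ion with strong-field ligands gains enough CFSE to favour square planar over tetrahedral. → square planar.
For [Ni(NCS)₄]²−: Each isothiocyanate is −1; balancing the −2 overall charge requires Ni(II). Nickel is a group-10 element; Ni(II) is therefore d⁸. Isothiocyanate is a weak-field ligand. With weak-field ligands the CFSE gain from square planar is small, so a 3d d⁸ ion takes the sterically preferred tetrahedral geometry. → tetrahedral.

[Ni(NO₂)₄]²−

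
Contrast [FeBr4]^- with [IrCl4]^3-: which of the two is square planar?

[IrCl4]^3-

For [FeBr4]^-: Summing ligand charges against the −1 overall charge gives an oxidation state of +3 for iron. Group 8 minus oxidation state 3 gives a d⁵ configuration. A high-spin d⁵ ion has zero CFSE in either geometry, so four ligands adopt the sterically favoured tetrahedral geometry. → tetrahedral.
For [IrCl4]^3-: Ligand charges: each chloride is −1. With an overall charge of −3 the iridium centre must be in the +1 oxidation state. Iridium is a group-9 element; Ir(I) is therefore d⁸. A 5d d⁸ ion has a large crystal-field splitting; square planar leaves the high-energy d_{x²−y²} orbital empty and maximises CFSE. → square planar.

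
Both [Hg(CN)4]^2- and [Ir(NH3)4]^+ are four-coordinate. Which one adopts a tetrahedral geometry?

[Hg(CN)4]^2-

For [Hg(CN)4]^2-: Summing ligand charges against the −2 overall charge gives an oxidation state of +2 for mercury. Group 12 minus oxidation state 2 gives a d¹⁰ configuration. A d¹⁰ ion has no crystal-field stabilisation preference between square planar and tetrahedral, so four ligands adopt the sterically favoured tetrahedral geometry. → tetrahedral.
For [Ir(NH3)4]^+: Summing ligand charges against the +1 overall charge gives an oxidation state of +1 for iridium. Iridium is a group-9 element; Ir(I) is therefore d⁸. A 5d d⁸ ion has a large crystal-field splitting; square planar leaves the high-energy d_{x²−y²} orbital empty and maximises CFSE. → square planar.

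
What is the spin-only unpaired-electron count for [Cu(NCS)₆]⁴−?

Each isothiocyanate is −1; balancing the −4 overall charge requires Cu(II).
Cu sits in group 11, so the d-electron count is 11 − 2 = 9.
In an octahedral field the d⁹ configuration is t₂g⁶e_g³ (only one arrangement possible), giving 1 unpaired electron.

1 unpaired electron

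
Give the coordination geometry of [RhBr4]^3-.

Each bromide is −1; balancing the −3 overall charge requires Rh(I).
Group 9 minus oxidation state 1 gives a d⁸ configuration.
With 4 monodentate ligands the coordination number is 4.
A 4d d⁸ ion has a large crystal-field splitting; square planar leaves the high-energy d_{x²−y²} orbital empty and maximises CFSE.

square planar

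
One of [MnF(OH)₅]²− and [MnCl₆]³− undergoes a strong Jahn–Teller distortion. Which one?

[MnF(OH)₅]²−: Summing ligand charges against the −2 overall charge gives an oxidation state of +4 for manganese. Manganese is a group-7 element; Mn(IV) is therefore d³. The d³ configuration leaves the e_g set evenly filled (or empty) — no strong Jahn–Teller driving force.
[MnCl₆]³−: Summing ligand charges against the −3 overall charge gives an oxidation state of +3 for manganese. Manganese is a group-7 element; Mn(III) is therefore d⁴. Chloride is a weak-field ligand for a first-row metal, so the complex is high-spin. The t₂g³e_g¹ (high-spin) configuration has an unevenly filled e_g set; the Jahn–Teller theorem predicts a tetragonal distortion (typically axial elongation) to lift the degeneracy.

[MnCl₆]³−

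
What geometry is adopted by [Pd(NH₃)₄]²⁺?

Ammonia is neutral; balancing the +2 overall charge requires Pd(II).
Pd sits in group 10, so the d-electron count is 10 − 2 = 8.
Coordination number: 4.
A 4d d⁸ ion has a large crystal-field splitting; square planar leaves the high-energy d_{x²−y²} orbital empty and maximises CFSE.

square planar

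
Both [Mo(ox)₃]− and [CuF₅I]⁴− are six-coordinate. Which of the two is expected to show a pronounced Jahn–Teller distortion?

[Mo(ox)₃]−: Each oxalate is −2; balancing the −1 overall charge requires Mo(V). Mo sits in group 6, so the d-electron count is 6 − 5 = 1. The d¹ configuration leaves the e_g set evenly filled (or empty) — no strong Jahn–Teller driving force.
[CuF₅I]⁴−: Summing ligand charges against the −4 overall charge gives an oxidation state of +2 for copper. Group 11 minus oxidation state 2 gives a d⁹ configuration. The t₂g⁶e_g³ configuration has an unevenly filled e_g set; the Jahn–Teller theorem predicts a tetragonal distortion (typically axial elongation) to lift the degeneracy.

[CuF₅I]⁴−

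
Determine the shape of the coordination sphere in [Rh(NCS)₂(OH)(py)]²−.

square planar

Each isothiocyanate is −1; each hydroxide is −1; pyridine is neutral; balancing the −2 overall charge requires Rh(I).
Rhodium is a group-9 element; Rh(I) is therefore d⁸.
With 4 monodentate ligands the coordination number is 4.
A 4d d⁸ ion has a large crystal-field splitting; square planar leaves the high-energy d_{x²−y²} orbital empty and maximises CFSE.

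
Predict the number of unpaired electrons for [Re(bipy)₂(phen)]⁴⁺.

Summing ligand charges against the +4 overall charge gives an oxidation state of +4 for rhenium.
Re sits in group 7, so the d-electron count is 7 − 4 = 3.
Counting donor atoms: 2×2,2′-bipyridine (bidentate) → 4 donors; 1×1,10-phenanthroline (bidentate) → 2 donors. Coordination number = 6.
In an octahedral field the d³ configuration is t₂g³e_g⁰ (only one arrangement possible), giving 3 unpaired electrons.

3 unpaired electrons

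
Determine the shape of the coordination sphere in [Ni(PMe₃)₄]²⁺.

square planar

Summing ligand charges against the +2 overall charge gives an oxidation state of +2 for nickel.
Nickel is a group-10 element; Ni(II) is therefore d⁸.
Coordination number: 4.
Trimethylphosphine is a strong-field ligand (high in the spectrochemical series).
A 3d d⁸ ion with strong-field ligands gains enough CFSE to favour square planar over tetrahedral.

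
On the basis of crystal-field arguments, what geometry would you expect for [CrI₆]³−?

Summing ligand charges against the −3 overall charge gives an oxidation state of +3 for chromium.
Chromium is a group-6 element; Cr(III) is therefore d³.
With 6 monodentate ligands the coordination number is 6.
Six donors around a single metal centre give an octahedral coordination sphere.

octahedral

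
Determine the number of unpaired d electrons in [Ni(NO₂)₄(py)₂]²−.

2 unpaired electrons

Ligand charges: each nitro (N-bound nitrite) is −1; pyridine is neutral. With an overall charge of −2 the nickel centre must be in the +2 oxidation state.
Group 10 minus oxidation state 2 gives a d⁸ configuration.
In an octahedral field the d⁸ configuration is t₂g⁶e_g² (only one arrangement possible), giving 2 unpaired electrons.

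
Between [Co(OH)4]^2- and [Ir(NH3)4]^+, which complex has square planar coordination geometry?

[Ir(NH3)4]^+

For [Co(OH)4]^2-: Each hydroxide is −1; balancing the −2 overall charge requires Co(II). Cobalt is a group-9 element; Co(II) is therefore d⁷. For a high-spin 3d d⁷ ion with weak-field ligands the small Δₜ gives little square-planar CFSE advantage, so four ligands adopt the sterically favoured tetrahedral geometry. → tetrahedral.
For [Ir(NH3)4]^+: Ammonia is neutral; balancing the +1 overall charge requires Ir(I). Ir sits in group 9, so the d-electron count is 9 − 1 = 8. A 5d d⁸ ion has a large crystal-field splitting; square planar leaves the high-energy d_{x²−y²} orbital empty and maximises CFSE. → square planar.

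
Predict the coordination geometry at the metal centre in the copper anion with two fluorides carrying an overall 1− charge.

Summing ligand charges against the −1 overall charge gives an oxidation state of +1 for copper.
Group 11 minus oxidation state 1 gives a d¹⁰ configuration.
Coordination number: 2.
A d¹⁰ ion with only two ligands adopts a linear arrangement (sp hybridisation; no CFSE preference).

linear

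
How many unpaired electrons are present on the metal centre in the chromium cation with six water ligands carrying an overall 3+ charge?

3 unpaired electrons

Ligand charges: water is neutral. With an overall charge of +3 the chromium centre must be in the +3 oxidation state.
Group 6 minus oxidation state 3 gives a d³ configuration.
In an octahedral field the d³ configuration is t₂g³e_g⁰ (only one arrangement possible), giving 3 unpaired electrons.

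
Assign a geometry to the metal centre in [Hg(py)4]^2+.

tetrahedral

Summing ligand charges against the +2 overall charge gives an oxidation state of +2 for mercury.
Mercury is a group-12 element; Hg(II) is therefore d¹⁰.
With 4 monodentate ligands the coordination number is 4.
A d¹⁰ ion has no crystal-field stabilisation preference between square planar and tetrahedral, so four ligands adopt the sterically favoured tetrahedral geometry.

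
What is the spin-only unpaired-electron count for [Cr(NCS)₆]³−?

3 unpaired electrons

Summing ligand charges against the −3 overall charge gives an oxidation state of +3 for chromium.
Cr sits in group 6, so the d-electron count is 6 − 3 = 3.
In an octahedral field the d³ configuration is t₂g³e_g⁰ (only one arrangement possible), giving 3 unpaired electrons.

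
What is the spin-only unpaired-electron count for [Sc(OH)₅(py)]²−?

Each hydroxide is −1; pyridine is neutral; balancing the −2 overall charge requires Sc(III).
Scandium is a group-3 element; Sc(III) is therefore d⁰.
In an octahedral field the d⁰ configuration is t₂g⁰e_g⁰, giving 0 unpaired electrons.

0 unpaired electrons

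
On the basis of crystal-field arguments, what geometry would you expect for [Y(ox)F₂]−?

Summing ligand charges against the −1 overall charge gives an oxidation state of +3 for yttrium.
Y sits in group 3, so the d-electron count is 3 − 3 = 0.
Counting donor atoms: 1×oxalate (bidentate) → 2 donors; 2×fluoride (monodentate) → 2 donors. Coordination number = 4.
A d⁰ ion has no crystal-field stabilisation preference between square planar and tetrahedral, so four ligands adopt the sterically favoured tetrahedral geometry.

tetrahedral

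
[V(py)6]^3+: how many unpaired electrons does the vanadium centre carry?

Pyridine is neutral; balancing the +3 overall charge requires V(III).
Vanadium is a group-5 element; V(III) is therefore d².
In an octahedral field the d² configuration is t₂g²e_g⁰ (only one arrangement possible), giving 2 unpaired electrons.

2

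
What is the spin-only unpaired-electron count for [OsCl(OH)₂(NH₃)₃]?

Ligand charges: each chloride is −1; each hydroxide is −1; ammonia is neutral. With an overall charge of 0 the osmium centre must be in the +3 oxidation state.
Group 8 minus oxidation state 3 gives a d⁵ configuration.
The spin state decides the count: a 5d ion has a large Δₒ and is invariably low-spin.
An octahedral low-spin d⁵ ion is t₂g⁵e_g⁰, giving 1 unpaired electron.

1 unpaired electron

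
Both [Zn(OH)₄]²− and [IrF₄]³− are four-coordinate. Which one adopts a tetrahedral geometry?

For [Zn(OH)₄]²−: Each hydroxide is −1; balancing the −2 overall charge requires Zn(II). Zn sits in group 12, so the d-electron count is 12 − 2 = 10. A d¹⁰ ion has no crystal-field stabilisation preference between square planar and tetrahedral, so four ligands adopt the sterically favoured tetrahedral geometry. → tetrahedral.
For [IrF₄]³−: Ligand charges: each fluoride is −1. With an overall charge of −3 the iridium centre must be in the +1 oxidation state. Iridium is a group-9 element; Ir(I) is therefore d⁸. A 5d d⁸ ion has a large crystal-field splitting; square planar leaves the high-energy d_{x²−y²} orbital empty and maximises CFSE. → square planar.

[Zn(OH)₄]²−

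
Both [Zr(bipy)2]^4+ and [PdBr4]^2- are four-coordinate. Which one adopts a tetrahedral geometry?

For [Zr(bipy)2]^4+: Ligand charges: 2,2′-bipyridine is neutral. With an overall charge of +4 the zirconium centre must be in the +4 oxidation state. Zr sits in group 4, so the d-electron count is 4 − 4 = 0. A d⁰ ion has no crystal-field stabilisation preference between square planar and tetrahedral, so four ligands adopt the sterically favoured tetrahedral geometry. → tetrahedral.
For [PdBr4]^2-: Summing ligand charges against the −2 overall charge gives an oxidation state of +2 for palladium. Pd sits in group 10, so the d-electron count is 10 − 2 = 8. A 4d d⁸ ion has a large crystal-field splitting; square planar leaves the high-energy d_{x²−y²} orbital empty and maximises CFSE. → square planar.

[Zr(bipy)2]^4+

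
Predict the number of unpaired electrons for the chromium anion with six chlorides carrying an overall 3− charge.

3 unpaired electrons

Each chloride is −1; balancing the −3 overall charge requires Cr(III).
Cr sits in group 6, so the d-electron count is 6 − 3 = 3.
In an octahedral field the d³ configuration is t₂g³e_g⁰ (only one arrangement possible), giving 3 unpaired electrons.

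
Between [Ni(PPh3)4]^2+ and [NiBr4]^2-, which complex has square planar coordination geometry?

[Ni(PPh3)4]^2+

For [Ni(PPh3)4]^2+: Triphenylphosphine is neutral; balancing the +2 overall charge requires Ni(II). Nickel is a group-10 element; Ni(II) is therefore d⁸. Triphenylphosphine is a strong-field ligand (high in the spectrochemical series). A 3d d⁸ ion with strong-field ligands gains enough CFSE to favour square planar over tetrahedral. → square planar.
For [NiBr4]^2-: Summing ligand charges against the −2 overall charge gives an oxidation state of +2 for nickel. Group 10 minus oxidation state 2 gives a d⁸ configuration. Bromide is a weak-field ligand. With weak-field ligands the CFSE gain from square planar is small, so a 3d d⁸ ion takes the sterically preferred tetrahedral geometry. → tetrahedral.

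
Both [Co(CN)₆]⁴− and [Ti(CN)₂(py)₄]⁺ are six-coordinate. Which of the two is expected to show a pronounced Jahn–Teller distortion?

[Co(CN)₆]⁴−

[Co(CN)₆]⁴−: Ligand charges: each cyanide is −1. With an overall charge of −4 the cobalt centre must be in the +2 oxidation state. Cobalt is a group-9 element; Co(II) is therefore d⁷. Cyanide is a strong-field ligand (high in the spectrochemical series) for a first-row metal, so the complex is low-spin. The t₂g⁶e_g¹ (low-spin) configuration has an unevenly filled e_g set; the Jahn–Teller theorem predicts a tetragonal distortion (typically axial elongation) to lift the degeneracy.
[Ti(CN)₂(py)₄]⁺: Each cyanide is −1; pyridine is neutral; balancing the +1 overall charge requires Ti(III). Titanium is a group-4 element; Ti(III) is therefore d¹. The d¹ configuration leaves the e_g set evenly filled (or empty) — no strong Jahn–Teller driving force.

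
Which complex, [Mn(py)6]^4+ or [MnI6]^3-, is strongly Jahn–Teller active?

[Mn(py)6]^4+: Ligand charges: pyridine is neutral. With an overall charge of +4 the manganese centre must be in the +4 oxidation state. Mn sits in group 7, so the d-electron count is 7 − 4 = 3. The d³ configuration leaves the e_g set evenly filled (or empty) — no strong Jahn–Teller driving force.
[MnI6]^3-: Summing ligand charges against the −3 overall charge gives an oxidation state of +3 for manganese. Mn sits in group 7, so the d-electron count is 7 − 3 = 4. Iodide is a weak-field ligand for a first-row metal, so the complex is high-spin. The t₂g³e_g¹ (high-spin) configuration has an unevenly filled e_g set; the Jahn–Teller theorem predicts a tetragonal distortion (typically axial elongation) to lift the degeneracy.

[MnI6]^3-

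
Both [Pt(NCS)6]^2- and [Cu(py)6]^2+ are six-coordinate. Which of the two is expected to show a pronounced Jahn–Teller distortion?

[Cu(py)6]^2+

[Pt(NCS)6]^2-: Ligand charges: each isothiocyanate is −1. With an overall charge of −2 the platinum centre must be in the +4 oxidation state. Group 10 minus oxidation state 4 gives a d⁶ configuration. A 5d ion has a large Δₒ and is invariably low-spin. The d⁶ configuration leaves the e_g set evenly filled (or empty) — no strong Jahn–Teller driving force.
[Cu(py)6]^2+: Ligand charges: pyridine is neutral. With an overall charge of +2 the copper centre must be in the +2 oxidation state. Cu sits in group 11, so the d-electron count is 11 − 2 = 9. The t₂g⁶e_g³ configuration has an unevenly filled e_g set; the Jahn–Teller theorem predicts a tetragonal distortion (typically axial elongation) to lift the degeneracy.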